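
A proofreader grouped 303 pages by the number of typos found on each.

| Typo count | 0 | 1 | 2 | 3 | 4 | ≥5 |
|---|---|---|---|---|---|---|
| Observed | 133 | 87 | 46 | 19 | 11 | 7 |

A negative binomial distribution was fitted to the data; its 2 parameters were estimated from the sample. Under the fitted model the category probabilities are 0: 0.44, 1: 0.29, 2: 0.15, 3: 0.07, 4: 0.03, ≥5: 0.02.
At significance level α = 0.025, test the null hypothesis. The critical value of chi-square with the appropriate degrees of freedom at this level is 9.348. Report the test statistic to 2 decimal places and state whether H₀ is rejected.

0.79; do not reject

Expected counts E_i = n·p_i: 303×0.44 = 133.32, 303×0.29 = 87.87, 303×0.15 = 45.45, 303×0.07 = 21.21, 303×0.03 = 9.09, 303×0.02 = 6.06.
cat         O        E   (O−E)²/E
0         133   133.32      0.001
1          87    87.87      0.009
2          46    45.45      0.007
3          19    21.21      0.230
4          11     9.09      0.401
≥5          7     6.06      0.146
Sum = 0.79
df = 3. Since 0.79 < 9.348, we do not reject H₀.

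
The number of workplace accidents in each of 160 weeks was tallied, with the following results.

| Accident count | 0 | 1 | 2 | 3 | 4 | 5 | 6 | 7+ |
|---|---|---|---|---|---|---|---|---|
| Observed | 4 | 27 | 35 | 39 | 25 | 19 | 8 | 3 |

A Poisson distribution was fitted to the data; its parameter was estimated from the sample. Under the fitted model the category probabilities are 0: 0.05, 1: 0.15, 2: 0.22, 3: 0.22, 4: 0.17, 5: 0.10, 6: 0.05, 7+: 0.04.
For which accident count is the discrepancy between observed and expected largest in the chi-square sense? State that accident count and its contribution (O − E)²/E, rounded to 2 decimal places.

Expected counts E_i = n·p_i: 160×0.05 = 8, 160×0.15 = 24, 160×0.22 = 35.2, 160×0.22 = 35.2, 160×0.17 = 27.2, 160×0.10 = 16, 160×0.05 = 8, 160×0.04 = 6.4.
0: (4 − 8)²/8 = 16/8 = 2.000
1: (27 − 24)²/24 = 9/24 = 0.375
2: (35 − 35.2)²/35.2 = 0.04/35.2 = 0.001
3: (39 − 35.2)²/35.2 = 14.44/35.2 = 0.410
4: (25 − 27.2)²/27.2 = 4.84/27.2 = 0.178
5: (19 − 16)²/16 = 9/16 = 0.563
6: (8 − 8)²/8 = 0/8 = 0.000
7+: (3 − 6.4)²/6.4 = 11.56/6.4 = 1.806
The largest term is for 0: 2.00.

0, 2.00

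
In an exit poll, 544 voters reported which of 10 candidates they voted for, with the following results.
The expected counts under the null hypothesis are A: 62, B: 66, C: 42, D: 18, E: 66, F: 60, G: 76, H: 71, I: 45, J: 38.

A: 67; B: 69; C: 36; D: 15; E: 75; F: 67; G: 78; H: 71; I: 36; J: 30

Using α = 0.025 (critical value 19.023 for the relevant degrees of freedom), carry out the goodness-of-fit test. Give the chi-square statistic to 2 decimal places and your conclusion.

cat         O        E   (O−E)²/E
A          67       62      0.403
B          69       66      0.136
C          36       42      0.857
D          15       18      0.500
E          75       66      1.227
F          67       60      0.817
G          78       76      0.053
H          71       71      0.000
I          36       45      1.800
J          30       38      1.684
Sum = 7.48
df = 9. Since 7.48 < 19.023, we do not reject H₀.

7.48; do not reject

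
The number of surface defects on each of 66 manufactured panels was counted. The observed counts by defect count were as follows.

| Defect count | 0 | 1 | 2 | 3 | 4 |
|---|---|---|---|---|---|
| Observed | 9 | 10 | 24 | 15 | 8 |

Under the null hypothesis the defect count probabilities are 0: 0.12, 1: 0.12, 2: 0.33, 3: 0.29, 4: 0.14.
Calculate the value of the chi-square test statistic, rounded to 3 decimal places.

Expected counts E_i = n·p_i: 66×0.12 = 7.92, 66×0.12 = 7.92, 66×0.33 = 21.78, 66×0.29 = 19.14, 66×0.14 = 9.24.
0: (9 − 7.92)²/7.92 = 1.1664/7.92 = 0.1473
1: (10 − 7.92)²/7.92 = 4.3264/7.92 = 0.5463
2: (24 − 21.78)²/21.78 = 4.9284/21.78 = 0.2263
3: (15 − 19.14)²/19.14 = 17.1396/19.14 = 0.8955
4: (8 − 9.24)²/9.24 = 1.5376/9.24 = 0.1664
Sum = 1.982

1.982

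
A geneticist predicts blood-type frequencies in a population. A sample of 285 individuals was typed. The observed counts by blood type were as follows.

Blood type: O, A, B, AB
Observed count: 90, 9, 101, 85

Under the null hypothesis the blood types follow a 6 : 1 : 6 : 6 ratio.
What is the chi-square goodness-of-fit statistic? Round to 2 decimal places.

4.02

Ratio total = 19. Expected counts: 285×6/19 = 90, 285×1/19 = 15, 285×6/19 = 90, 285×6/19 = 90.
χ² = (90−90)²/90 + (9−15)²/15 + (101−90)²/90 + (85−90)²/90
   = 0.000 + 2.400 + 1.344 + 0.278
Sum = 4.02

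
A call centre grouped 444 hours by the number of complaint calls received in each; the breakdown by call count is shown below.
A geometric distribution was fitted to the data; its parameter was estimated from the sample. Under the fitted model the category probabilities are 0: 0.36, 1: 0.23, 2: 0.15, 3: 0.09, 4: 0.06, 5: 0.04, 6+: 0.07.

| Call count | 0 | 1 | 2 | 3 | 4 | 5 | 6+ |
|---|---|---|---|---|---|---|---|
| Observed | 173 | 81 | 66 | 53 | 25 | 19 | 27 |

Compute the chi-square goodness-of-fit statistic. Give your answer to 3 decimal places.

10.435

Expected counts E_i = n·p_i: 444×0.36 = 159.84, 444×0.23 = 102.12, 444×0.15 = 66.6, 444×0.09 = 39.96, 444×0.06 = 26.64, 444×0.04 = 17.76, 444×0.07 = 31.08.
0: (173 − 159.84)²/159.84 = 173.1856/159.84 = 1.0835
1: (81 − 102.12)²/102.12 = 446.0544/102.12 = 4.3679
2: (66 − 66.6)²/66.6 = 0.36/66.6 = 0.0054
3: (53 − 39.96)²/39.96 = 170.0416/39.96 = 4.2553
4: (25 − 26.64)²/26.64 = 2.6896/26.64 = 0.1010
5: (19 − 17.76)²/17.76 = 1.5376/17.76 = 0.0866
6+: (27 − 31.08)²/31.08 = 16.6464/31.08 = 0.5356
Sum = 10.435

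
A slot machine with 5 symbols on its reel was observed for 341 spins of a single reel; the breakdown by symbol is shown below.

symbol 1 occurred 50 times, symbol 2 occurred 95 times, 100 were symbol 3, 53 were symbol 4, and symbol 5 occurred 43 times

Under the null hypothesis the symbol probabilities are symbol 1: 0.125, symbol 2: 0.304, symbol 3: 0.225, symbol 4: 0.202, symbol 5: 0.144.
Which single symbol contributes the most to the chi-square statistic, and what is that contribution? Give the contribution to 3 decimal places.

Expected counts E_i = n·p_i: 341×0.125 = 42.625, 341×0.304 = 103.664, 341×0.225 = 76.725, 341×0.202 = 68.882, 341×0.144 = 49.104.
symbol 1: (50 − 42.625)²/42.625 = 54.390625/42.625 = 1.2760
symbol 2: (95 − 103.664)²/103.664 = 75.064896/103.664 = 0.7241
symbol 3: (100 − 76.725)²/76.725 = 541.725625/76.725 = 7.0606
symbol 4: (53 − 68.882)²/68.882 = 252.237924/68.882 = 3.6619
symbol 5: (43 − 49.104)²/49.104 = 37.258816/49.104 = 0.7588
The largest term is for symbol 3: 7.061.

symbol 3, 7.061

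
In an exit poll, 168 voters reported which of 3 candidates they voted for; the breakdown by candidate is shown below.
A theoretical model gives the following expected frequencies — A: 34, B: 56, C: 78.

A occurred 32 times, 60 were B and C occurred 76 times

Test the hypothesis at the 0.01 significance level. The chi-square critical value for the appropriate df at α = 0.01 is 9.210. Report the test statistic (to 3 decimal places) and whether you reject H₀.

0.455; do not reject

cat         O        E   (O−E)²/E
A          32       34     0.1176
B          60       56     0.2857
C          76       78     0.0513
Sum = 0.455
df = 2. Since 0.455 < 9.210, we do not reject H₀.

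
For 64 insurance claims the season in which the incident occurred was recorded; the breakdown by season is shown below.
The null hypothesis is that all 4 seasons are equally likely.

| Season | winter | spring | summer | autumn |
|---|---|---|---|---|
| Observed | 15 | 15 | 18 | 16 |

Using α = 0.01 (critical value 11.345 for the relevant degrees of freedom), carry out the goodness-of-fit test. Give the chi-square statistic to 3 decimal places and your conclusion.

Expected count for each of the 4 categories: 64/4 = 16.
cat         O        E   (O−E)²/E
winter     15       16     0.0625
spring     15       16     0.0625
summer     18       16     0.2500
autumn     16       16     0.0000
Sum = 0.375
df = 3. Since 0.375 < 11.345, we do not reject H₀.

0.375; do not reject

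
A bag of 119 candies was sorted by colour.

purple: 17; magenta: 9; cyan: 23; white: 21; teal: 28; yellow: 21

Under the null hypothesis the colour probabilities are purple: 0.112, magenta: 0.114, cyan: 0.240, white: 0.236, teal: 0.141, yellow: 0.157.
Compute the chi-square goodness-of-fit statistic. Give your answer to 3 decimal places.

13.209

Expected counts E_i = n·p_i: 119×0.112 = 13.328, 119×0.114 = 13.566, 119×0.240 = 28.56, 119×0.236 = 28.084, 119×0.141 = 16.779, 119×0.157 = 18.683.
purple: (17 − 13.328)²/13.328 = 13.483584/13.328 = 1.0117
magenta: (9 − 13.566)²/13.566 = 20.848356/13.566 = 1.5368
cyan: (23 − 28.56)²/28.56 = 30.9136/28.56 = 1.0824
white: (21 − 28.084)²/28.084 = 50.183056/28.084 = 1.7869
teal: (28 − 16.779)²/16.779 = 125.910841/16.779 = 7.5041
yellow: (21 − 18.683)²/18.683 = 5.368489/18.683 = 0.2873
Sum = 13.209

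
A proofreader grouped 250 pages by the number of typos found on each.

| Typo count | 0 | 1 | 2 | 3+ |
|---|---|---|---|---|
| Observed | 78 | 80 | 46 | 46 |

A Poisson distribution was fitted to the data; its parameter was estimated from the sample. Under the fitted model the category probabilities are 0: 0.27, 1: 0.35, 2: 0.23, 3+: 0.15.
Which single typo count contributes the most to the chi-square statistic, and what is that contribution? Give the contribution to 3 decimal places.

2, 2.300

Expected counts E_i = n·p_i: 250×0.27 = 67.5, 250×0.35 = 87.5, 250×0.23 = 57.5, 250×0.15 = 37.5.
cat         O        E   (O−E)²/E
0          78     67.5     1.6333
1          80     87.5     0.6429
2          46     57.5     2.3000
3+         46     37.5     1.9267
The largest term is for 2: 2.300.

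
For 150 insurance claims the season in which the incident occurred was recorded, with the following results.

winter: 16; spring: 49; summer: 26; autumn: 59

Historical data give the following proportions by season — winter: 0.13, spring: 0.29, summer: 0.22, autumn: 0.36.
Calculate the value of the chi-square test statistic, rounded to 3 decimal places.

3.271

Expected counts E_i = n·p_i: 150×0.13 = 19.5, 150×0.29 = 43.5, 150×0.22 = 33, 150×0.36 = 54.
χ² = (16−19.5)²/19.5 + (49−43.5)²/43.5 + (26−33)²/33 + (59−54)²/54
   = 0.6282 + 0.6954 + 1.4848 + 0.4630
Sum = 3.271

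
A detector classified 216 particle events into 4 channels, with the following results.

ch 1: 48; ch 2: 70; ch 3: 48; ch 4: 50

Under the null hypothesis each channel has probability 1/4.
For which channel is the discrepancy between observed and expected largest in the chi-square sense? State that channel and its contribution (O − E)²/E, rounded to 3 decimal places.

ch 2, 4.741

Expected count for each of the 4 categories: 216/4 = 54.
cat         O        E   (O−E)²/E
ch 1       48       54     0.6667
ch 2       70       54     4.7407
ch 3       48       54     0.6667
ch 4       50       54     0.2963
The largest term is for ch 2: 4.741.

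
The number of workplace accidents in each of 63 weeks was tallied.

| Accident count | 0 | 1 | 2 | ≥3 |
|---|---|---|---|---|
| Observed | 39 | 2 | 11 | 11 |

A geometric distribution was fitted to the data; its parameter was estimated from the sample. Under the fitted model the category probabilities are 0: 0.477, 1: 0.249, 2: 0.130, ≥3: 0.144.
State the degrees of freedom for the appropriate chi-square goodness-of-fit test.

2

There are k = 4 categories and 1 parameter estimated from the data, so df = 4 − 1 − 1 = 2.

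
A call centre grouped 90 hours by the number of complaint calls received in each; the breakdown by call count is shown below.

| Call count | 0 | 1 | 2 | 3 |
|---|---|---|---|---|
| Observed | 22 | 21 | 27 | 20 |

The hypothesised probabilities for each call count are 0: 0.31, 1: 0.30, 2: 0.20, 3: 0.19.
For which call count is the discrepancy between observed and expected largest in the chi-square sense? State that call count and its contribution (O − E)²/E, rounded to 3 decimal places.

Expected counts E_i = n·p_i: 90×0.31 = 27.9, 90×0.30 = 27, 90×0.20 = 18, 90×0.19 = 17.1.
cat         O        E   (O−E)²/E
0          22     27.9     1.2477
1          21       27     1.3333
2          27       18     4.5000
3          20     17.1     0.4918
The largest term is for 2: 4.500.

2, 4.500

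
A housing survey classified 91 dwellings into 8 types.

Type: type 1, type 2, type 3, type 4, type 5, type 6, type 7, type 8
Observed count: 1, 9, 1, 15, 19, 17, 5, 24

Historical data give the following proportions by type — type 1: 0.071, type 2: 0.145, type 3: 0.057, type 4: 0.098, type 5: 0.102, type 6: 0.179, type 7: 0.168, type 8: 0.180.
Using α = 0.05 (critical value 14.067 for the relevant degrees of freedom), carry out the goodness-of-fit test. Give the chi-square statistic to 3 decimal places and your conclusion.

34.151; reject

Expected counts E_i = n·p_i: 91×0.071 = 6.461, 91×0.145 = 13.195, 91×0.057 = 5.187, 91×0.098 = 8.918, 91×0.102 = 9.282, 91×0.179 = 16.289, 91×0.168 = 15.288, 91×0.180 = 16.38.
cat         O        E   (O−E)²/E
type 1      1    6.461     4.6158
type 2      9   13.195     1.3337
type 3      1    5.187     3.3798
type 4     15    8.918     4.1479
type 5     19    9.282    10.1745
type 6     17   16.289     0.0310
type 7      5   15.288     6.9233
type 8     24    16.38     3.5448
Sum = 34.151
df = 7. Since 34.151 > 14.067, we reject H₀.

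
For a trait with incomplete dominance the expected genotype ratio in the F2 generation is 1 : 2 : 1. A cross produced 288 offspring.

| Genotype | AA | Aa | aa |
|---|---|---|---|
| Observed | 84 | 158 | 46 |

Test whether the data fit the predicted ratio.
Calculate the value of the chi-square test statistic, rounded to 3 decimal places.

Ratio total = 4. Expected counts: 288×1/4 = 72, 288×2/4 = 144, 288×1/4 = 72.
AA: (84 − 72)²/72 = 144/72 = 2.0000
Aa: (158 − 144)²/144 = 196/144 = 1.3611
aa: (46 − 72)²/72 = 676/72 = 9.3889
Sum = 12.750

12.750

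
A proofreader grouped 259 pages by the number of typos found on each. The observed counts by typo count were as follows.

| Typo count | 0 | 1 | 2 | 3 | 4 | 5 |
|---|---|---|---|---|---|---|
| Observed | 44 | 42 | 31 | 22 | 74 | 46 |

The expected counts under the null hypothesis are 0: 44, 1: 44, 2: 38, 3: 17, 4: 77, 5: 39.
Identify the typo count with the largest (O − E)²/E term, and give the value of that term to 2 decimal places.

0: (44 − 44)²/44 = 0/44 = 0.000
1: (42 − 44)²/44 = 4/44 = 0.091
2: (31 − 38)²/38 = 49/38 = 1.289
3: (22 − 17)²/17 = 25/17 = 1.471
4: (74 − 77)²/77 = 9/77 = 0.117
5: (46 − 39)²/39 = 49/39 = 1.256
The largest term is for 3: 1.47.

3, 1.47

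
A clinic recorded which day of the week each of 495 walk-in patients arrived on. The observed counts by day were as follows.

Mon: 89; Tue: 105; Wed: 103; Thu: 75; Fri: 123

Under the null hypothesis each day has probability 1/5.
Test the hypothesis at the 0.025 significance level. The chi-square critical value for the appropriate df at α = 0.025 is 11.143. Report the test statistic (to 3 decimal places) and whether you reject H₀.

13.172; reject

Expected count for each of the 5 categories: 495/5 = 99.
cat         O        E   (O−E)²/E
Mon        89       99     1.0101
Tue       105       99     0.3636
Wed       103       99     0.1616
Thu        75       99     5.8182
Fri       123       99     5.8182
Sum = 13.172
df = 4. Since 13.172 > 11.143, we reject H₀.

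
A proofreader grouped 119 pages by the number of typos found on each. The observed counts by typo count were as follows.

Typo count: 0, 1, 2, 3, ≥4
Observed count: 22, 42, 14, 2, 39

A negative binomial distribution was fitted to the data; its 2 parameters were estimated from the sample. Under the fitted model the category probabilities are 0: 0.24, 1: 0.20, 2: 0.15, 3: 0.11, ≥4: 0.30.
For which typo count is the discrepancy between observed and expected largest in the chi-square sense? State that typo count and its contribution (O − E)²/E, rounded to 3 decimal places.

Expected counts E_i = n·p_i: 119×0.24 = 28.56, 119×0.20 = 23.8, 119×0.15 = 17.85, 119×0.11 = 13.09, 119×0.30 = 35.7.
cat         O        E   (O−E)²/E
0          22    28.56     1.5068
1          42     23.8    13.9176
2          14    17.85     0.8304
3           2    13.09     9.3956
≥4         39     35.7     0.3050
The largest term is for 1: 13.918.

1, 13.918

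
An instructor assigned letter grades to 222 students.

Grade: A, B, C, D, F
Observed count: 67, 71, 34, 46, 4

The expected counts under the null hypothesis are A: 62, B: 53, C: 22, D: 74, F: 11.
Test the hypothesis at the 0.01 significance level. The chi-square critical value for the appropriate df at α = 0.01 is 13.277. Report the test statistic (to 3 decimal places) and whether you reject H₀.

A: (67 − 62)²/62 = 25/62 = 0.4032
B: (71 − 53)²/53 = 324/53 = 6.1132
C: (34 − 22)²/22 = 144/22 = 6.5455
D: (46 − 74)²/74 = 784/74 = 10.5946
F: (4 − 11)²/11 = 49/11 = 4.4545
Sum = 28.111
df = 4. Since 28.111 > 13.277, we reject H₀.

28.111; reject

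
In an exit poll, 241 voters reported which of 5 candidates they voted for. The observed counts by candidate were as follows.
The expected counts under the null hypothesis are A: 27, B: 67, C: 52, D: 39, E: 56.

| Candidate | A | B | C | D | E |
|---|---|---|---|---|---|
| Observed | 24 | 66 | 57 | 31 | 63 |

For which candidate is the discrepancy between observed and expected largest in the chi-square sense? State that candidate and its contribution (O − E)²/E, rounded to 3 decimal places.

χ² = (24−27)²/27 + (66−67)²/67 + (57−52)²/52 + (31−39)²/39 + (63−56)²/56
   = 0.3333 + 0.0149 + 0.4808 + 1.6410 + 0.8750
The largest term is for D: 1.641.

D, 1.641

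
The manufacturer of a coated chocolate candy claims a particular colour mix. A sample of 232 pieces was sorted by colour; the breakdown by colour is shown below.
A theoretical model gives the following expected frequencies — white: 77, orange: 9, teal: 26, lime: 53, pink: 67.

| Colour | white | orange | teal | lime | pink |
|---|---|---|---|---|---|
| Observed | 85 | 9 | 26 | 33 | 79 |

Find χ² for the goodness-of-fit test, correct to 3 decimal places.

χ² = (85−77)²/77 + (9−9)²/9 + (26−26)²/26 + (33−53)²/53 + (79−67)²/67
   = 0.8312 + 0.0000 + 0.0000 + 7.5472 + 2.1493
Sum = 10.528

10.528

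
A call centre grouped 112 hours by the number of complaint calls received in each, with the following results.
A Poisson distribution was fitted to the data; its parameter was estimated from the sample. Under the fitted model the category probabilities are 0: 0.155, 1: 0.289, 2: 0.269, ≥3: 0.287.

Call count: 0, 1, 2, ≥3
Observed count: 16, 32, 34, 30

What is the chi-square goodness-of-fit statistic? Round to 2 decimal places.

0.75

Expected counts E_i = n·p_i: 112×0.155 = 17.36, 112×0.289 = 32.368, 112×0.269 = 30.128, 112×0.287 = 32.144.
0: (16 − 17.36)²/17.36 = 1.8496/17.36 = 0.107
1: (32 − 32.368)²/32.368 = 0.135424/32.368 = 0.004
2: (34 − 30.128)²/30.128 = 14.992384/30.128 = 0.498
≥3: (30 − 32.144)²/32.144 = 4.596736/32.144 = 0.143
Sum = 0.75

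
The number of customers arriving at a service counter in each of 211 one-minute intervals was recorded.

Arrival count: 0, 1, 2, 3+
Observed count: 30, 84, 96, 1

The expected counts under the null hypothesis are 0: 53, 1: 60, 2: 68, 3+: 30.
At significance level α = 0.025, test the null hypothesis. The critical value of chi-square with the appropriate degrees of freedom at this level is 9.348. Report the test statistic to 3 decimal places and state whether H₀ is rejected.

0: (30 − 53)²/53 = 529/53 = 9.9811
1: (84 − 60)²/60 = 576/60 = 9.6000
2: (96 − 68)²/68 = 784/68 = 11.5294
3+: (1 − 30)²/30 = 841/30 = 28.0333
Sum = 59.144
df = 3. Since 59.144 > 9.348, we reject H₀.

59.144; reject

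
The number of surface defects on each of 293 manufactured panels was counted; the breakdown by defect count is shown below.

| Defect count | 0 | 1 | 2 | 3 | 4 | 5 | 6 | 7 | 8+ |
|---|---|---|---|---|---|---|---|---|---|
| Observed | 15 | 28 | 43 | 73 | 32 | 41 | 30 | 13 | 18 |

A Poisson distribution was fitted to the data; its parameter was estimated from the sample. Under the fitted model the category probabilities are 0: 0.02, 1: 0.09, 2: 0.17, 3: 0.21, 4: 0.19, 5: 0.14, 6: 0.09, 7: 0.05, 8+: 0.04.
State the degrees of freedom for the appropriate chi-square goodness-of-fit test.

There are k = 9 categories and 1 parameter estimated from the data, so df = 9 − 1 − 1 = 7.

7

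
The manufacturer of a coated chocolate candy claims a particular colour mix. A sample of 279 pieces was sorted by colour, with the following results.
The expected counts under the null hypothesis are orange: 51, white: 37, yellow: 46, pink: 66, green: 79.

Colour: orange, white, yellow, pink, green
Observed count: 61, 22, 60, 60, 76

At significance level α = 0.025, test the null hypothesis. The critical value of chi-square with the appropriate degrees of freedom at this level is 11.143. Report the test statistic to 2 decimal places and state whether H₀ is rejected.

cat         O        E   (O−E)²/E
orange     61       51      1.961
white      22       37      6.081
yellow     60       46      4.261
pink       60       66      0.545
green      76       79      0.114
Sum = 12.96
df = 4. Since 12.96 > 11.143, we reject H₀.

12.96; reject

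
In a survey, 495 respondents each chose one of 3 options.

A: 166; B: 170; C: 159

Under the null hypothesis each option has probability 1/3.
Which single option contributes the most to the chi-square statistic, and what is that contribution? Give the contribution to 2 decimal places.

Under H₀ each category has probability 1/3, so each expected count is 495/3 = 165.
χ² = (166−165)²/165 + (170−165)²/165 + (159−165)²/165
   = 0.006 + 0.152 + 0.218
The largest term is for C: 0.22.

C, 0.22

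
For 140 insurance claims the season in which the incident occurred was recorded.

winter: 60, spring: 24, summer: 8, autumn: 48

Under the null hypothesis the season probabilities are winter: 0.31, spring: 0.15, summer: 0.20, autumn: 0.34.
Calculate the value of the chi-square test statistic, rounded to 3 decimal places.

21.067

Expected counts E_i = n·p_i: 140×0.31 = 43.4, 140×0.15 = 21, 140×0.20 = 28, 140×0.34 = 47.6.
cat         O        E   (O−E)²/E
winter     60     43.4     6.3493
spring     24       21     0.4286
summer      8       28    14.2857
autumn     48     47.6     0.0034
Sum = 21.067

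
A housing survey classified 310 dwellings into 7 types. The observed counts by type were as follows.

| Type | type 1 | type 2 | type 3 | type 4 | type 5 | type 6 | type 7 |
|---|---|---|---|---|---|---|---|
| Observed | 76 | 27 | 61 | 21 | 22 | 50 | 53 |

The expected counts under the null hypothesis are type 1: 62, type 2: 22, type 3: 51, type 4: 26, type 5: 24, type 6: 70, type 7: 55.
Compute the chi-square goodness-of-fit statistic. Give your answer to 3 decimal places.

13.174

cat         O        E   (O−E)²/E
type 1     76       62     3.1613
type 2     27       22     1.1364
type 3     61       51     1.9608
type 4     21       26     0.9615
type 5     22       24     0.1667
type 6     50       70     5.7143
type 7     53       55     0.0727
Sum = 13.174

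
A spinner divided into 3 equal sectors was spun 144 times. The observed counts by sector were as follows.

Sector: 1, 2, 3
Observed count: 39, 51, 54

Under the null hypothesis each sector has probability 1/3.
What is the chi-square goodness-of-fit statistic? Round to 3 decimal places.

2.625

Under H₀ each category has probability 1/3, so each expected count is 144/3 = 48.
χ² = (39−48)²/48 + (51−48)²/48 + (54−48)²/48
   = 1.6875 + 0.1875 + 0.7500
Sum = 2.625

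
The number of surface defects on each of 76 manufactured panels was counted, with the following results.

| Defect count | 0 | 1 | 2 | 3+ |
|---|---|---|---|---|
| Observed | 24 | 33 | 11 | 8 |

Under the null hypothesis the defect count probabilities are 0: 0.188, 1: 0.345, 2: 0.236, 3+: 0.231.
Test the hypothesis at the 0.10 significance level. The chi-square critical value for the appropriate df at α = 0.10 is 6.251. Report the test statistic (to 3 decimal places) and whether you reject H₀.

Expected counts E_i = n·p_i: 76×0.188 = 14.288, 76×0.345 = 26.22, 76×0.236 = 17.936, 76×0.231 = 17.556.
χ² = (24−14.288)²/14.288 + (33−26.22)²/26.22 + (11−17.936)²/17.936 + (8−17.556)²/17.556
   = 6.6015 + 1.7532 + 2.6822 + 5.2015
Sum = 16.238
df = 3. Since 16.238 > 6.251, we reject H₀.

16.238; reject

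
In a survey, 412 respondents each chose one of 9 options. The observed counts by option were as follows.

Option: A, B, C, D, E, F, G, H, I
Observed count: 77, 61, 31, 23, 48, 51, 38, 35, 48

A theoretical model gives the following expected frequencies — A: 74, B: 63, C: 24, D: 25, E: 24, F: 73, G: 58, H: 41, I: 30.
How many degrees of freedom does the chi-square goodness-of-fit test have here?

There are k = 9 categories and no parameters were estimated from the data, so df = 9 − 1 = 8.

8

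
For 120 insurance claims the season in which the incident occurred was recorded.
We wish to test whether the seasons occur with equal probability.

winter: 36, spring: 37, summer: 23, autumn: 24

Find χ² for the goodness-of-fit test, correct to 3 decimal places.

5.667

Expected count for each of the 4 categories: 120/4 = 30.
winter: (36 − 30)²/30 = 36/30 = 1.2000
spring: (37 − 30)²/30 = 49/30 = 1.6333
summer: (23 − 30)²/30 = 49/30 = 1.6333
autumn: (24 − 30)²/30 = 36/30 = 1.2000
Sum = 5.667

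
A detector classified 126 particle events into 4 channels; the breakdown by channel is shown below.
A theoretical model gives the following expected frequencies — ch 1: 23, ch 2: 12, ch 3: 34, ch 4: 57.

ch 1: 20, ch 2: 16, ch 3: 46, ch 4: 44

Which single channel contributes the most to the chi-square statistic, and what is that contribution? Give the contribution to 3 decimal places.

ch 3, 4.235

ch 1: (20 − 23)²/23 = 9/23 = 0.3913
ch 2: (16 − 12)²/12 = 16/12 = 1.3333
ch 3: (46 − 34)²/34 = 144/34 = 4.2353
ch 4: (44 − 57)²/57 = 169/57 = 2.9649
The largest term is for ch 3: 4.235.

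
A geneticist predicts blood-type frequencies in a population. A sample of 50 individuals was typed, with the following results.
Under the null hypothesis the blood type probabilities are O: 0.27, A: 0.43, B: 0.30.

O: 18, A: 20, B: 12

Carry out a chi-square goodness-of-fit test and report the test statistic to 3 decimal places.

2.205

Expected counts E_i = n·p_i: 50×0.27 = 13.5, 50×0.43 = 21.5, 50×0.30 = 15.
O: (18 − 13.5)²/13.5 = 20.25/13.5 = 1.5000
A: (20 − 21.5)²/21.5 = 2.25/21.5 = 0.1047
B: (12 − 15)²/15 = 9/15 = 0.6000
Sum = 2.205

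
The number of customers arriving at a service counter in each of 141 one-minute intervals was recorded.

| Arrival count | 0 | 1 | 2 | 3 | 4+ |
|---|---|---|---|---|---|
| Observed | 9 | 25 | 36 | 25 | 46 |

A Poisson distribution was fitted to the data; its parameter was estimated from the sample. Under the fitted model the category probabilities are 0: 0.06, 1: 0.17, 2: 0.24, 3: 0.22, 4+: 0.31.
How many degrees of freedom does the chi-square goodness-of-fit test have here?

3

There are k = 5 categories and 1 parameter estimated from the data, so df = 5 − 1 − 1 = 3.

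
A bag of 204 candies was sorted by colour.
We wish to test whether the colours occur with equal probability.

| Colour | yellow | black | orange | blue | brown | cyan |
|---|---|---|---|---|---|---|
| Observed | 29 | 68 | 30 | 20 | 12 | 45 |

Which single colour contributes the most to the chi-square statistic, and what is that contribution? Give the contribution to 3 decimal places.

black, 34.000

Expected count for each of the 6 categories: 204/6 = 34.
yellow: (29 − 34)²/34 = 25/34 = 0.7353
black: (68 − 34)²/34 = 1156/34 = 34.0000
orange: (30 − 34)²/34 = 16/34 = 0.4706
blue: (20 − 34)²/34 = 196/34 = 5.7647
brown: (12 − 34)²/34 = 484/34 = 14.2353
cyan: (45 − 34)²/34 = 121/34 = 3.5588
The largest term is for black: 34.000.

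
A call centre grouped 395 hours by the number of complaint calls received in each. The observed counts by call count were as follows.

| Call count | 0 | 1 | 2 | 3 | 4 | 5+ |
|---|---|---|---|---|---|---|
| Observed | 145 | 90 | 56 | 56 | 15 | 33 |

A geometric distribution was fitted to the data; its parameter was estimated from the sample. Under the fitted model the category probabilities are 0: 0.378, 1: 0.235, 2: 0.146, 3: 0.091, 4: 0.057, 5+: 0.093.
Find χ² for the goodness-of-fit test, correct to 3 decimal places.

Expected counts E_i = n·p_i: 395×0.378 = 149.31, 395×0.235 = 92.825, 395×0.146 = 57.67, 395×0.091 = 35.945, 395×0.057 = 22.515, 395×0.093 = 36.735.
χ² = (145−149.31)²/149.31 + (90−92.825)²/92.825 + (56−57.67)²/57.67 + (56−35.945)²/35.945 + (15−22.515)²/22.515 + (33−36.735)²/36.735
   = 0.1244 + 0.0860 + 0.0484 + 11.1894 + 2.5083 + 0.3798
Sum = 14.336

14.336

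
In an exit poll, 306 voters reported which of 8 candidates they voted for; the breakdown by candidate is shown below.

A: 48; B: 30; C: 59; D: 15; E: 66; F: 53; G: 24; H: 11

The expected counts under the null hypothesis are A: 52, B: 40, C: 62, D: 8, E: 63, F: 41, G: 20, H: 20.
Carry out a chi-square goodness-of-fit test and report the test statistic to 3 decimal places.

17.583

χ² = (48−52)²/52 + (30−40)²/40 + (59−62)²/62 + (15−8)²/8 + (66−63)²/63 + (53−41)²/41 + (24−20)²/20 + (11−20)²/20
   = 0.3077 + 2.5000 + 0.1452 + 6.1250 + 0.1429 + 3.5122 + 0.8000 + 4.0500
Sum = 17.583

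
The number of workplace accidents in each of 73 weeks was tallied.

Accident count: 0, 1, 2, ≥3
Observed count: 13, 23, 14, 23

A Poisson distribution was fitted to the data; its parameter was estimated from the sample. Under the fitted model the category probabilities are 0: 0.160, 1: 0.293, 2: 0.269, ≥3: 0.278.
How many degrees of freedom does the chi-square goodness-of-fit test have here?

There are k = 4 categories and 1 parameter estimated from the data, so df = 4 − 1 − 1 = 2.

2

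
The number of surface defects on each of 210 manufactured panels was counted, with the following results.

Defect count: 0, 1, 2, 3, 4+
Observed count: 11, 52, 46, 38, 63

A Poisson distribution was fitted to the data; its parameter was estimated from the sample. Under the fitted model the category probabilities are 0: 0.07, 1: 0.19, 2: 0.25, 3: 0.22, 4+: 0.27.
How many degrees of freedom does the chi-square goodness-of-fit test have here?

3

There are k = 5 categories and 1 parameter estimated from the data, so df = 5 − 1 − 1 = 3.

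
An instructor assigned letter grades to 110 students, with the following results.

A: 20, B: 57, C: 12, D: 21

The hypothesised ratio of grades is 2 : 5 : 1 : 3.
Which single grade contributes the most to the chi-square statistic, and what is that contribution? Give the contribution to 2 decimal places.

Ratio total = 11. Expected counts: 110×2/11 = 20, 110×5/11 = 50, 110×1/11 = 10, 110×3/11 = 30.
χ² = (20−20)²/20 + (57−50)²/50 + (12−10)²/10 + (21−30)²/30
   = 0.000 + 0.980 + 0.400 + 2.700
The largest term is for D: 2.70.

D, 2.70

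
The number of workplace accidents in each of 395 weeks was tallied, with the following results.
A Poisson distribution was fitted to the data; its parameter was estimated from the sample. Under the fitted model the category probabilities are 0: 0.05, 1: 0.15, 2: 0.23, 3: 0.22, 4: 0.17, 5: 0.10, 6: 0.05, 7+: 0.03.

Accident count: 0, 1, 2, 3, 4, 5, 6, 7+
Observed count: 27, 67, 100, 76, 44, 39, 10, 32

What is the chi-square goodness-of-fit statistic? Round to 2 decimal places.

53.03

Expected counts E_i = n·p_i: 395×0.05 = 19.75, 395×0.15 = 59.25, 395×0.23 = 90.85, 395×0.22 = 86.9, 395×0.17 = 67.15, 395×0.10 = 39.5, 395×0.05 = 19.75, 395×0.03 = 11.85.
0: (27 − 19.75)²/19.75 = 52.5625/19.75 = 2.661
1: (67 − 59.25)²/59.25 = 60.0625/59.25 = 1.014
2: (100 − 90.85)²/90.85 = 83.7225/90.85 = 0.922
3: (76 − 86.9)²/86.9 = 118.81/86.9 = 1.367
4: (44 − 67.15)²/67.15 = 535.9225/67.15 = 7.981
5: (39 − 39.5)²/39.5 = 0.25/39.5 = 0.006
6: (10 − 19.75)²/19.75 = 95.0625/19.75 = 4.813
7+: (32 − 11.85)²/11.85 = 406.0225/11.85 = 34.264
Sum = 53.03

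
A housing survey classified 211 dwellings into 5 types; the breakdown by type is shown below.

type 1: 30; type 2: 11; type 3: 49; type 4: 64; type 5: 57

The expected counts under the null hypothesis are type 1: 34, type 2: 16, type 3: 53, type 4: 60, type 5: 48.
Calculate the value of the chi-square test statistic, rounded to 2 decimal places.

χ² = (30−34)²/34 + (11−16)²/16 + (49−53)²/53 + (64−60)²/60 + (57−48)²/48
   = 0.471 + 1.563 + 0.302 + 0.267 + 1.688
Sum = 4.29

4.29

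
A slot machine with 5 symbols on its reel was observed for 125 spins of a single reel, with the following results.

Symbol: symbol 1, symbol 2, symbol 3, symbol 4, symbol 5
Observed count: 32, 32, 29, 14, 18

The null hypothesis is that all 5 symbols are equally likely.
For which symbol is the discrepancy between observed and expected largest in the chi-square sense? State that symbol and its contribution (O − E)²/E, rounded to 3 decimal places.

symbol 4, 4.840

Expected count for each of the 5 categories: 125/5 = 25.
χ² = (32−25)²/25 + (32−25)²/25 + (29−25)²/25 + (14−25)²/25 + (18−25)²/25
   = 1.9600 + 1.9600 + 0.6400 + 4.8400 + 1.9600
The largest term is for symbol 4: 4.840.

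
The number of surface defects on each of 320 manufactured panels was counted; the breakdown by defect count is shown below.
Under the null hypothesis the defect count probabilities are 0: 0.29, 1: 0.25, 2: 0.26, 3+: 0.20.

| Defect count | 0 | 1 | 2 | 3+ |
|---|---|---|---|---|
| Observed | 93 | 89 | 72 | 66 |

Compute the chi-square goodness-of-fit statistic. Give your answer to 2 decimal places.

2.58

Expected counts E_i = n·p_i: 320×0.29 = 92.8, 320×0.25 = 80, 320×0.26 = 83.2, 320×0.20 = 64.
0: (93 − 92.8)²/92.8 = 0.04/92.8 = 0.000
1: (89 − 80)²/80 = 81/80 = 1.013
2: (72 − 83.2)²/83.2 = 125.44/83.2 = 1.508
3+: (66 − 64)²/64 = 4/64 = 0.063
Sum = 2.58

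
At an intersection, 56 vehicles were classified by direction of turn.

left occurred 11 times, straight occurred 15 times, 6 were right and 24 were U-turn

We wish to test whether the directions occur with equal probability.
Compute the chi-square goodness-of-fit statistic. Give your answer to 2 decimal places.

Under H₀ each category has probability 1/4, so each expected count is 56/4 = 14.
χ² = (11−14)²/14 + (15−14)²/14 + (6−14)²/14 + (24−14)²/14
   = 0.643 + 0.071 + 4.571 + 7.143
Sum = 12.43

12.43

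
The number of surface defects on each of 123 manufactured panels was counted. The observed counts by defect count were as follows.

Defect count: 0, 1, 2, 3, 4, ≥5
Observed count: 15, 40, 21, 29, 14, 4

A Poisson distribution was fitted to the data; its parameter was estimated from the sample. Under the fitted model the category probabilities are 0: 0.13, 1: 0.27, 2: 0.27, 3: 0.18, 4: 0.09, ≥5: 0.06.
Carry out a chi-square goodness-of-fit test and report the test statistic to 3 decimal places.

10.388

Expected counts E_i = n·p_i: 123×0.13 = 15.99, 123×0.27 = 33.21, 123×0.27 = 33.21, 123×0.18 = 22.14, 123×0.09 = 11.07, 123×0.06 = 7.38.
0: (15 − 15.99)²/15.99 = 0.9801/15.99 = 0.0613
1: (40 − 33.21)²/33.21 = 46.1041/33.21 = 1.3883
2: (21 − 33.21)²/33.21 = 149.0841/33.21 = 4.4891
3: (29 − 22.14)²/22.14 = 47.0596/22.14 = 2.1255
4: (14 − 11.07)²/11.07 = 8.5849/11.07 = 0.7755
≥5: (4 − 7.38)²/7.38 = 11.4244/7.38 = 1.5480
Sum = 10.388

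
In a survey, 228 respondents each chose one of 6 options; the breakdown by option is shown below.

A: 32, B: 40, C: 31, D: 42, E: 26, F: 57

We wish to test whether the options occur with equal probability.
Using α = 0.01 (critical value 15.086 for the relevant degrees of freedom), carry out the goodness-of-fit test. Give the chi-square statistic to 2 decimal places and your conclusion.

16.05; reject

Expected count for each of the 6 categories: 228/6 = 38.
A: (32 − 38)²/38 = 36/38 = 0.947
B: (40 − 38)²/38 = 4/38 = 0.105
C: (31 − 38)²/38 = 49/38 = 1.289
D: (42 − 38)²/38 = 16/38 = 0.421
E: (26 − 38)²/38 = 144/38 = 3.789
F: (57 − 38)²/38 = 361/38 = 9.500
Sum = 16.05
df = 5. Since 16.05 > 15.086, we reject H₀.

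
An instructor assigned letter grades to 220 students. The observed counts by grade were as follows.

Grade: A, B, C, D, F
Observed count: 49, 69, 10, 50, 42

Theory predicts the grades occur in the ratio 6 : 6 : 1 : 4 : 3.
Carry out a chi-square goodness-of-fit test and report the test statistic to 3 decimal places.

7.879

Ratio total = 20. Expected counts: 220×6/20 = 66, 220×6/20 = 66, 220×1/20 = 11, 220×4/20 = 44, 220×3/20 = 33.
cat         O        E   (O−E)²/E
A          49       66     4.3788
B          69       66     0.1364
C          10       11     0.0909
D          50       44     0.8182
F          42       33     2.4545
Sum = 7.879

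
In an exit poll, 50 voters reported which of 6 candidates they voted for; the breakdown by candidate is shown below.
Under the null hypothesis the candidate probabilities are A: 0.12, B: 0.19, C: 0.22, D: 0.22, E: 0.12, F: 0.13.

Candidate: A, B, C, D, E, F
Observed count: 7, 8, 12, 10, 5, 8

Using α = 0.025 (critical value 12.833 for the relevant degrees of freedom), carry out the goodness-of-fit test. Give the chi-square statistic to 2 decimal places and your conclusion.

1.10; do not reject

Expected counts E_i = n·p_i: 50×0.12 = 6, 50×0.19 = 9.5, 50×0.22 = 11, 50×0.22 = 11, 50×0.12 = 6, 50×0.13 = 6.5.
A: (7 − 6)²/6 = 1/6 = 0.167
B: (8 − 9.5)²/9.5 = 2.25/9.5 = 0.237
C: (12 − 11)²/11 = 1/11 = 0.091
D: (10 − 11)²/11 = 1/11 = 0.091
E: (5 − 6)²/6 = 1/6 = 0.167
F: (8 − 6.5)²/6.5 = 2.25/6.5 = 0.346
Sum = 1.10
df = 5. Since 1.10 < 12.833, we do not reject H₀.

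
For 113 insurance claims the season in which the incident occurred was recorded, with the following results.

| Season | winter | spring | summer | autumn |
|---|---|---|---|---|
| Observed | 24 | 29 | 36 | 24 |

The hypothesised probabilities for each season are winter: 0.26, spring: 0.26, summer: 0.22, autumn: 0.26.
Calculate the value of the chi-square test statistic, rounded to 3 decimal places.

Expected counts E_i = n·p_i: 113×0.26 = 29.38, 113×0.26 = 29.38, 113×0.22 = 24.86, 113×0.26 = 29.38.
χ² = (24−29.38)²/29.38 + (29−29.38)²/29.38 + (36−24.86)²/24.86 + (24−29.38)²/29.38
   = 0.9852 + 0.0049 + 4.9919 + 0.9852
Sum = 6.967

6.967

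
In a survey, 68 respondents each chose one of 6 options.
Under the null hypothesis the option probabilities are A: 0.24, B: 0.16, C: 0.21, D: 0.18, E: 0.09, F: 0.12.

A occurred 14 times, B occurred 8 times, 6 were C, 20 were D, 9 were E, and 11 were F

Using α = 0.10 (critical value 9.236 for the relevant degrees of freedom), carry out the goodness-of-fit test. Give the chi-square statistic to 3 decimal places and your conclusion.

13.157; reject

Expected counts E_i = n·p_i: 68×0.24 = 16.32, 68×0.16 = 10.88, 68×0.21 = 14.28, 68×0.18 = 12.24, 68×0.09 = 6.12, 68×0.12 = 8.16.
A: (14 − 16.32)²/16.32 = 5.3824/16.32 = 0.3298
B: (8 − 10.88)²/10.88 = 8.2944/10.88 = 0.7624
C: (6 − 14.28)²/14.28 = 68.5584/14.28 = 4.8010
D: (20 − 12.24)²/12.24 = 60.2176/12.24 = 4.9197
E: (9 − 6.12)²/6.12 = 8.2944/6.12 = 1.3553
F: (11 − 8.16)²/8.16 = 8.0656/8.16 = 0.9884
Sum = 13.157
df = 5. Since 13.157 > 9.236, we reject H₀.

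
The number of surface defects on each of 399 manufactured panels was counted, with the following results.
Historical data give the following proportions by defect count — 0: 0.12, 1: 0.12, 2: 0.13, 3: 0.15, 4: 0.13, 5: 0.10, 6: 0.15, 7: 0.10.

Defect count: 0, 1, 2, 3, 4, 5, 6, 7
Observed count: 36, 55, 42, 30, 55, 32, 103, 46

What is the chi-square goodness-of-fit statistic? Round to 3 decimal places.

Expected counts E_i = n·p_i: 399×0.12 = 47.88, 399×0.12 = 47.88, 399×0.13 = 51.87, 399×0.15 = 59.85, 399×0.13 = 51.87, 399×0.10 = 39.9, 399×0.15 = 59.85, 399×0.10 = 39.9.
cat         O        E   (O−E)²/E
0          36    47.88     2.9477
1          55    47.88     1.0588
2          42    51.87     1.8781
3          30    59.85    14.8876
4          55    51.87     0.1889
5          32     39.9     1.5642
6         103    59.85    31.1098
7          46     39.9     0.9326
Sum = 54.568

54.568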